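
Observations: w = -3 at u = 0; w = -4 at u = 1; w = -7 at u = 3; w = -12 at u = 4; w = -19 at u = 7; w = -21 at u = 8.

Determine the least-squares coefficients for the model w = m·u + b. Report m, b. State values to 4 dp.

Sums needed: Σu·u = 139, Σu = 23, Σ1 = 6.
Right-hand side: Σu·w = -374, Σw = -66.
So AᵀA·[m, b]ᵀ = Aᵀw: [[139, 23]; [23, 6]]·[m, b]ᵀ = [-374, -66]ᵀ.
Eliminating b: 6·(row 1) − 23·(row 2) gives 305·m = 6·(-374) − 23·(-66) = -726, so m = -726/305.
Then b = ((-66) − 23·(-726/305))/6 = -572/305.

m = -2.3803, b = -1.8754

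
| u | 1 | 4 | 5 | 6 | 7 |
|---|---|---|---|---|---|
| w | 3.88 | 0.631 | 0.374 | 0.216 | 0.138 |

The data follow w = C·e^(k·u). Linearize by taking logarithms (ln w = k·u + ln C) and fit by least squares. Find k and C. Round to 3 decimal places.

k = -0.561, C = 6.431

With ln wᵢ as the transformed response and uᵢ as the regressor:
AᵀA = [[127.0000, 23.0000]; [23.0000, 5]], rhs = [-28.4618, -3.6011]ᵀ  (here Σu = 23.0000, Σ(u)² = 127.0000, Σln w = -3.6011, Σu·ln w = -28.4618).
Solving (det = 106.0000): k = -0.56117, ln C = 1.86116, so C = exp(1.86116) = 6.43122.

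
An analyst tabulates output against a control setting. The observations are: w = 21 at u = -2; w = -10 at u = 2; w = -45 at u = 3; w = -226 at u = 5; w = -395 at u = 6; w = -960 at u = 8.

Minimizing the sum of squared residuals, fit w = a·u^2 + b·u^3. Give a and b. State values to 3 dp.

a = 1.048, b = -2.006

With design matrix M, MᵀM = [[6130, 43912]; [43912, 325282]] and Mᵀw = [-81671, -606553]ᵀ.
Determinant 6130·325282 − 43912² = 65714916.
a = ((-81671)·325282 − 43912·(-606553))/65714916 = 34424557/32857458; b = (6130·(-606553) − 43912·(-81671))/65714916 = -65916469/32857458.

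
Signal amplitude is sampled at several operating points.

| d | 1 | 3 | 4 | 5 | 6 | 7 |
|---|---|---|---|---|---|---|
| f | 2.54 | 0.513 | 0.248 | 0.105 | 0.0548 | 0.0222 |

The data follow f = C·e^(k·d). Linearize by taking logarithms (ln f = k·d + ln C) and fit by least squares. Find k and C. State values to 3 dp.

Taking logs, ln f = k·d + ln C, so regress ln f on d.
Σd = 26.0000, Σ(d)² = 136.0000, Σln f = -10.0952, Σd·ln f = -61.9946.
Normal system: [[136.0000, 26.0000]; [26.0000, 6]]·[k, ln C]ᵀ = [-61.9946, -10.0952]ᵀ.
Slope k = (n·Σd·ln f − Σd·Σln f)/(n·Σ(d)² − (Σd)²) = (6·-61.9946 − 26.0000·-10.0952)/140.0000 = -0.78209; ln C = (Σln f − k·Σd)/n = 1.70655, so C = exp(1.70655) = 5.50991.

k = -0.782, C = 5.510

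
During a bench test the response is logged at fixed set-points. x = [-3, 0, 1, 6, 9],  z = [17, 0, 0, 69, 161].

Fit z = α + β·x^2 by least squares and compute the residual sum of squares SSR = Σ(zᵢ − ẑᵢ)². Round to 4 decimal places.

SSR = 5.0954

With design matrix A, AᵀA = [[5, 127]; [127, 7939]] and Aᵀz = [247, 15678]ᵀ.
Δ = 5·7939 − 127² = 23566.
α = (247·7939 − 127·15678)/23566 = -30173/23566; β = (5·15678 − 127·247)/23566 = 47021/23566.
Residuals: 3803/11783, 30173/23566, -8424/11783, -36529/23566, 7799/11783; SSR = 120079/23566.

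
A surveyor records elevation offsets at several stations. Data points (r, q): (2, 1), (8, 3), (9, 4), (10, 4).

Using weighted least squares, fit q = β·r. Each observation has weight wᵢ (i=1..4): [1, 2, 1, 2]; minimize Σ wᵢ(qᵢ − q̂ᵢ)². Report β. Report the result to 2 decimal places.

β = 0.40

MᵀWM·[β]ᵀ = MᵀWq reads: 413·β = 166.
(Σwᵢ·r·r = 413, Σwᵢ·r·q = 166.)
β = 166/413 = 0.401937.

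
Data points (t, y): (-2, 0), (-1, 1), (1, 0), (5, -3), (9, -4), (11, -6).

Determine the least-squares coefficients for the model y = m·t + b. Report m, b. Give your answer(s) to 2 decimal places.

From the data, Σt·t = 233, Σt = 23, Σ1 = 6.
For Aᵀy: Σt·y = -118, Σy = -12.
Normal equations: [[233, 23]; [23, 6]]·[m, b]ᵀ = [-118, -12]ᵀ.
det = 233·6 − 23² = 869.
m = ((-118)·6 − 23·(-12))/869 = -432/869; b = (233·(-12) − 23·(-118))/869 = -82/869.

m = -0.50, b = -0.09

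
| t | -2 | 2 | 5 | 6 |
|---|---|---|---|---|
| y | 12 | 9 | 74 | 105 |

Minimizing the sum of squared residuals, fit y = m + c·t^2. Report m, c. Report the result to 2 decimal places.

Compute the Gram sums: Σ1 = 4, Σt^2 = 69, Σt^2·t^2 = 1953.
For Xᵀy: Σy = 200, Σt^2·y = 5714.
Determinant 4·1953 − 69² = 3051.
m = (200·1953 − 69·5714)/3051 = -1222/1017; c = (4·5714 − 69·200)/3051 = 9056/3051.

m = -1.20, c = 2.97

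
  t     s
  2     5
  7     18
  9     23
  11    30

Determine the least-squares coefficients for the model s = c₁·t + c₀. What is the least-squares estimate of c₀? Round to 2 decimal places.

XᵀX·[c₁, c₀]ᵀ = Xᵀs reads: 255·c₁ + 29·c₀ = 673;  29·c₁ + 4·c₀ = 76.
det = 255·4 − 29² = 179.
c₁ = (673·4 − 29·76)/179 = 488/179; c₀ = (255·76 − 29·673)/179 = -137/179.

c₀ = -0.77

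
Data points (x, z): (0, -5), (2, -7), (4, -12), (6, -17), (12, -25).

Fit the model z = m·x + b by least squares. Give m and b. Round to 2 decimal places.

m = -1.74, b = -4.87

Entries of MᵀM: Σx·x = 200, Σx = 24, Σ1 = 5.
And Σx·z = -464, Σz = -66.
Normal equations: [[200, 24]; [24, 5]]·[m, b]ᵀ = [-464, -66]ᵀ.
Δ = 200·5 − 24² = 424.
m = ((-464)·5 − 24·(-66))/424 = -92/53; b = (200·(-66) − 24·(-464))/424 = -258/53.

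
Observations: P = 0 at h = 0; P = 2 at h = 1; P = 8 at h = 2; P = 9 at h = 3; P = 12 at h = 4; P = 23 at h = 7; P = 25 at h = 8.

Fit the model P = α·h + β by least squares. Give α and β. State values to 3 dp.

The normal system XᵀX·[α, β]ᵀ = XᵀP is [[143, 25]; [25, 7]]·[α, β]ᵀ = [454, 79]ᵀ.
Eliminating β: 7·(row 1) − 25·(row 2) gives 376·α = 7·454 − 25·79 = 1203, so α = 1203/376.
Then β = (79 − 25·(1203/376))/7 = -53/376.

α = 3.199, β = -0.141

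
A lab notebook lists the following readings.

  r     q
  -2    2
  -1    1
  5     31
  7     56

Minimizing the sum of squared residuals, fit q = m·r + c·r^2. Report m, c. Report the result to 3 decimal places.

The normal system MᵀM·[m, c]ᵀ = Mᵀq is [[79, 459]; [459, 3043]]·[m, c]ᵀ = [542, 3528]ᵀ.
det = 79·3043 − 459² = 29716.
m = (542·3043 − 459·3528)/29716 = 881/874; c = (79·3528 − 459·542)/29716 = 14967/14858.

m = 1.008, c = 1.007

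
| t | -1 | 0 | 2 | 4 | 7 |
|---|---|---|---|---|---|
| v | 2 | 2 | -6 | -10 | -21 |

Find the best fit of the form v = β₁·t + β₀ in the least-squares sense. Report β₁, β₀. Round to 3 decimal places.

Sums needed: Σt·t = 70, Σt = 12, Σ1 = 5.
Right-hand side: Σt·v = -201, Σv = -33.
Eliminating β₀: 5·(row 1) − 12·(row 2) gives 206·β₁ = 5·(-201) − 12·(-33) = -609, so β₁ = -609/206.
Then β₀ = ((-33) − 12·(-609/206))/5 = 51/103.

β₁ = -2.956, β₀ = 0.495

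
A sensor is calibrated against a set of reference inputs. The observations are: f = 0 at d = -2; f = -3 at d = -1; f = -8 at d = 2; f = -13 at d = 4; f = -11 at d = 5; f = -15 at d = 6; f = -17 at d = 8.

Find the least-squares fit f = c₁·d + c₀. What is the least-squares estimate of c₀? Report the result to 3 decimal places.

c₀ = -4.307

The normal equations are: 150·c₁ + 22·c₀ = -346;  22·c₁ + 7·c₀ = -67.
Determinant 150·7 − 22² = 566.
c₁ = ((-346)·7 − 22·(-67))/566 = -474/283; c₀ = (150·(-67) − 22·(-346))/566 = -1219/283.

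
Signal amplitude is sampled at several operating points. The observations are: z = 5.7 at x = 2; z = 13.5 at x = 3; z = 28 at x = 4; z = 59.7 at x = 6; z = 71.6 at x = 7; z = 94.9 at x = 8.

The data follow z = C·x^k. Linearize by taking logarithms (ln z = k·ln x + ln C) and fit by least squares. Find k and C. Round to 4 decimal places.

k = 2.0242, C = 1.4871

Linearized form: ln z = k·ln x + ln C. From the 6 transformed points,
Σln x = 8.9952, Σ(ln x)² = 14.9303, Σln z = 20.5886, Σln x·ln z = 33.7908.
Normal system: [[14.9303, 8.9952]; [8.9952, 6]]·[k, ln C]ᵀ = [33.7908, 20.5886]ᵀ.
Solving (det = 8.6686): k = 2.02417, ln C = 0.39682, so C = exp(0.39682) = 1.48709.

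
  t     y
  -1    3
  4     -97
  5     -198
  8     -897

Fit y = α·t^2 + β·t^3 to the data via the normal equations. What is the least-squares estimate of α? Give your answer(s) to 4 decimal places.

α = 2.0808

The normal system MᵀM·[α, β]ᵀ = Mᵀy is [[4978, 36916]; [36916, 281866]]·[α, β]ᵀ = [-63907, -490225]ᵀ.
det = 4978·281866 − 36916² = 40337892.
α = ((-63907)·281866 − 36916·(-490225))/40337892 = 4663091/2240994; β = (4978·(-490225) − 36916·(-63907))/40337892 = -4508291/2240994.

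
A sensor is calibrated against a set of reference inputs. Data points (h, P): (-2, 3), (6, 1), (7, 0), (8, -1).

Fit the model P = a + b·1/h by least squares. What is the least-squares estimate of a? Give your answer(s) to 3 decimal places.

a = 0.676

Sums needed: Σ1 = 4, Σ1/h = -11/168, Σ1/h·1/h = 8857/28224.
Right-hand side: ΣP = 3, Σ1/h·P = -35/24.
Δ = 4·(8857/28224) − (-11/168)² = 3923/3136.
a = (3·(8857/28224) − (-11/168)·(-35/24))/(3923/3136) = 23876/35307; b = (4·(-35/24) − (-11/168)·3)/(3923/3136) = -53032/11769.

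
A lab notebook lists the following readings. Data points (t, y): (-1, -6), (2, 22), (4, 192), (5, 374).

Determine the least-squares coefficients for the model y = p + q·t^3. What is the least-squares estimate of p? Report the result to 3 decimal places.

p = -2.251

The normal equations are: 4·p + 196·q = 582;  196·p + 19786·q = 59220.
(Σ1 = 4, Σt^3 = 196, Σt^3·t^3 = 19786, Σy = 582, Σt^3·y = 59220.)
Eliminating q: 19786·(row 1) − 196·(row 2) gives 40728·p = 19786·582 − 196·59220 = -91668, so p = -7639/3394.
Then q = (59220 − 196·(-7639/3394))/19786 = 5117/1697.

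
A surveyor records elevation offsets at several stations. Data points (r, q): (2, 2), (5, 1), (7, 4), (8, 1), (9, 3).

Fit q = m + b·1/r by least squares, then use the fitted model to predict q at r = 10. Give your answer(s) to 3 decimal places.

The normal system XᵀX·[m, b]ᵀ = Xᵀq is [[5, 2719/2520]; [2719/2520, 2148841/6350400]]·[m, b]ᵀ = [11, 1873/840]ᵀ.
Determinant 5·(2148841/6350400) − (2719/2520)² = 837811/1587600.
m = (11·(2148841/6350400) − (2719/2520)·(1873/840))/(837811/1587600) = 4179595/1675622; b = (5·(1873/840) − (2719/2520)·11)/(837811/1587600) = -1142820/837811.
At r = 10: q̂ = (4179595/1675622)·(1) + (-1142820/837811)·(1/10) = 3951031/1675622.

q̂ = 2.358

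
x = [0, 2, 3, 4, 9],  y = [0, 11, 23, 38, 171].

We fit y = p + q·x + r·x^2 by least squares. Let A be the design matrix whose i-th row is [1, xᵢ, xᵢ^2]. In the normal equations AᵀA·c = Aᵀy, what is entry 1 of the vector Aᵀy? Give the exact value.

243

Entry 1 ↔ basis 1, so (Aᵀy)_{1} = Σᵢ yᵢ = (1)·(0) + (1)·(11) + (1)·(23) + (1)·(38) + (1)·(171) = 243.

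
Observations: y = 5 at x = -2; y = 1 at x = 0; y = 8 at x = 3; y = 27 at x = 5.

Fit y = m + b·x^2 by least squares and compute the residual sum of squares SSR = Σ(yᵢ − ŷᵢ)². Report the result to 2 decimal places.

Entries of MᵀM: Σ1 = 4, Σx^2 = 38, Σx^2·x^2 = 722.
Moment sums: Σy = 41, Σx^2·y = 767.
So MᵀM·[m, b]ᵀ = Mᵀy: [[4, 38]; [38, 722]]·[m, b]ᵀ = [41, 767]ᵀ.
Determinant 4·722 − 38² = 1444.
m = (41·722 − 38·767)/1444 = 6/19; b = (4·767 − 38·41)/1444 = 755/722.
Residuals: 181/361, 13/19, -1247/722, 391/722; SSR = 2885/722.

SSR = 4.00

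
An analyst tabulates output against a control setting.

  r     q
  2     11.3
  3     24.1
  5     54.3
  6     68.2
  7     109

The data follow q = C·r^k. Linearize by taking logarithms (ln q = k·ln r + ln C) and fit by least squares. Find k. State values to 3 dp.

Taking logs, ln q = k·ln r + ln C, so regress ln q on ln r.
Σln r = 7.1389, Σ(ln r)² = 11.2747, Σln q = 18.5153, Σln r·ln q = 28.3002.
Equations: 11.2747·k + 7.1389·ln C = 28.3002;  7.1389·k + 5·ln C = 18.5153.
Slope k = (n·Σln r·ln q − Σln r·Σln q)/(n·Σ(ln r)² − (Σln r)²) = (5·28.3002 − 7.1389·18.5153)/5.4099 = 1.72328; ln C = (Σln q − k·Σln r)/n = 1.24261.

k = 1.723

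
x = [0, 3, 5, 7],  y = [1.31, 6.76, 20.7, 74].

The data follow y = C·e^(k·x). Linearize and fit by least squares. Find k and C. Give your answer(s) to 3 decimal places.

Taking logs, ln y = k·x + ln C, so regress ln y on x.
Σx = 15.0000, Σ(x)² = 83.0000, Σln y = 9.5152, Σx·ln y = 51.0122.
Equations: 83.0000·k + 15.0000·ln C = 51.0122;  15.0000·k + 4·ln C = 9.5152.
Slope k = (n·Σx·ln y − Σx·Σln y)/(n·Σ(x)² − (Σx)²) = (4·51.0122 − 15.0000·9.5152)/107.0000 = 0.57308; ln C = (Σln y − k·Σx)/n = 0.22975, so C = exp(0.22975) = 1.25828.

k = 0.573, C = 1.258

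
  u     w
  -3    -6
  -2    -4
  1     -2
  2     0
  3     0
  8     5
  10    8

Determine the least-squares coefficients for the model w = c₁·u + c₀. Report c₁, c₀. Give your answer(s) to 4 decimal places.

Forming AᵀA = [[191, 19]; [19, 7]] and Aᵀw = [144, 1]ᵀ gives AᵀA·[c₁, c₀]ᵀ = Aᵀw.
Eliminating c₀: 7·(row 1) − 19·(row 2) gives 976·c₁ = 7·144 − 19·1 = 989, so c₁ = 989/976.
Then c₀ = (1 − 19·(989/976))/7 = -2545/976.

c₁ = 1.0133, c₀ = -2.6076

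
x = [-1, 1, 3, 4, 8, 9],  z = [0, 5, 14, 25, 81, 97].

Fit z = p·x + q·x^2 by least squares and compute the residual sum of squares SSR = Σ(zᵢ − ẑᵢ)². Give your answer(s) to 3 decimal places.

SSR = 10.631

From the data, Σx·x = 172, Σx·x^2 = 1332, Σx^2·x^2 = 10996.
And Σx·z = 1668, Σx^2·z = 13572.
det = 172·10996 − 1332² = 117088.
p = (1668·10996 − 1332·13572)/117088 = 8232/3659; q = (172·13572 − 1332·1668)/117088 = 3519/3659.
Residuals: 4713/3659, 6544/3659, -5141/3659, 2243/3659, 5307/3659, -4204/3659; SSR = 38900/3659.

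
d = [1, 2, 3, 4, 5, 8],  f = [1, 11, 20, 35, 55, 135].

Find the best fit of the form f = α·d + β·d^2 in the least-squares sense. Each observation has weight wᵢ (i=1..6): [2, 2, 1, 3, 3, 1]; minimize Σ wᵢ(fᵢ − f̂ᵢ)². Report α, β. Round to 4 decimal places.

Normal-equation sums: Σwᵢ·d·d = 206, Σwᵢ·d·d^2 = 1124, Σwᵢ·d^2·d^2 = 6854.
Right-hand side: Σwᵢ·d·f = 2431, Σwᵢ·d^2·f = 14715.
So XᵀWX·[α, β]ᵀ = XᵀWf: [[206, 1124]; [1124, 6854]]·[α, β]ᵀ = [2431, 14715]ᵀ.
det = 206·6854 − 1124² = 148548.
α = (2431·6854 − 1124·14715)/148548 = 61207/74274; β = (206·14715 − 1124·2431)/148548 = 149423/74274.

α = 0.8241, β = 2.0118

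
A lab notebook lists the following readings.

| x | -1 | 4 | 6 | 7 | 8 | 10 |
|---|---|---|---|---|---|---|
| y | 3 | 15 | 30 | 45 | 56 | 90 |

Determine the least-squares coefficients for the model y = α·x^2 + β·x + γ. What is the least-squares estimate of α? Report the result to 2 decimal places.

α = 0.95

Sums needed: Σx^2·x^2 = 18050, Σx^2·x = 2134, Σx^2 = 266, Σx·x = 266, Σx = 34, Σ1 = 6.
And Σx^2·y = 16112, Σx·y = 1900, Σy = 239.
AᵀA·[α, β, γ]ᵀ = Aᵀy becomes [[18050, 2134, 266]; [2134, 266, 34]; [266, 34, 6]]·[α, β, γ]ᵀ = [16112, 1900, 239]ᵀ.
Inverting the 3×3 Gram matrix, [α, β, γ]ᵀ = [3129/3308, -10621/16540, 12717/8270]ᵀ.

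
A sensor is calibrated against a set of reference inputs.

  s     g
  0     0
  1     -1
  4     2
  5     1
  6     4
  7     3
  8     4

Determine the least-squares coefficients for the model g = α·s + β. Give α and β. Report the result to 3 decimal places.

α = 0.585, β = -0.734

From the data, Σs·s = 191, Σs = 31, Σ1 = 7.
For Aᵀg: Σs·g = 89, Σg = 13.
Δ = 191·7 − 31² = 376.
α = (89·7 − 31·13)/376 = 55/94; β = (191·13 − 31·89)/376 = -69/94.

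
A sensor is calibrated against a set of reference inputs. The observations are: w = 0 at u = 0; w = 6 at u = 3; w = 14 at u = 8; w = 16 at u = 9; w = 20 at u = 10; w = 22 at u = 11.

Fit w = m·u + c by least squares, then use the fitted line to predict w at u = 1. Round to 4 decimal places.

ŵ = 1.7434

Forming XᵀX = [[375, 41]; [41, 6]] and Xᵀw = [716, 78]ᵀ gives XᵀX·[m, c]ᵀ = Xᵀw.
det = 375·6 − 41² = 569.
m = (716·6 − 41·78)/569 = 1098/569; c = (375·78 − 41·716)/569 = -106/569.
At u = 1: ŵ = (1098/569)·(1) + (-106/569)·(1) = 992/569.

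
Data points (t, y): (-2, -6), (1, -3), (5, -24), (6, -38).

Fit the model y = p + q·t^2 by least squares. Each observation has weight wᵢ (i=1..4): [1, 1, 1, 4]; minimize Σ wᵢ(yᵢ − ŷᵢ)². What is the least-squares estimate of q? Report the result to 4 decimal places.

q = -0.9997

Sums needed: Σwᵢ·1 = 7, Σwᵢ·t^2 = 174, Σwᵢ·t^2·t^2 = 5826.
Moment sums: Σwᵢ·y = -185, Σwᵢ·t^2·y = -6099.
So XᵀWX·[p, q]ᵀ = XᵀWy: [[7, 174]; [174, 5826]]·[p, q]ᵀ = [-185, -6099]ᵀ.
Eliminating q: 5826·(row 1) − 174·(row 2) gives 10506·p = 5826·(-185) − 174·(-6099) = -16584, so p = -2764/1751.
Then q = ((-6099) − 174·(-2764/1751))/5826 = -3501/3502.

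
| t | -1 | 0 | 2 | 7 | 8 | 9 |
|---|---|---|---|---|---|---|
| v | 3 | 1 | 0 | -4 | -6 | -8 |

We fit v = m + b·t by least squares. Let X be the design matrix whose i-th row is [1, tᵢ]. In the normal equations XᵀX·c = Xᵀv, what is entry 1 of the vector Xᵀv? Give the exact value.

-14

Entry 1 ↔ basis 1, so (Xᵀv)_{1} = Σᵢ vᵢ = (1)·(3) + (1)·(1) + (1)·(0) + (1)·(-4) + (1)·(-6) + (1)·(-8) = -14.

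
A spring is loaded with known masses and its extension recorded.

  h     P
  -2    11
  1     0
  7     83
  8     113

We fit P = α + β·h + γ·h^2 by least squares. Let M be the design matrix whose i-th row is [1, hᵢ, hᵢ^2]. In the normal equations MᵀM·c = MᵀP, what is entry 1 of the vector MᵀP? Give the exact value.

207

Entry 1 ↔ basis 1, so (MᵀP)_{1} = Σᵢ Pᵢ = (1)·(11) + (1)·(0) + (1)·(83) + (1)·(113) = 207.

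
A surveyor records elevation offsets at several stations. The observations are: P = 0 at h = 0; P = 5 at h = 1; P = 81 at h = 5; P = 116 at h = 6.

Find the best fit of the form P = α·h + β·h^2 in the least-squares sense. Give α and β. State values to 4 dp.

α = 1.4909, β = 2.9636

With design matrix A, AᵀA = [[62, 342]; [342, 1922]] and AᵀP = [1106, 6206]ᵀ.
Δ = 62·1922 − 342² = 2200.
α = (1106·1922 − 342·6206)/2200 = 82/55; β = (62·6206 − 342·1106)/2200 = 163/55.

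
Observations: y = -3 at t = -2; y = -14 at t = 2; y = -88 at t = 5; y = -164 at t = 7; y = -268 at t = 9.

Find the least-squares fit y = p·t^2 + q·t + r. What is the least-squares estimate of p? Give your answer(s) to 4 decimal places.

Normal-equation sums: Σt^2·t^2 = 9619, Σt^2·t = 1197, Σt^2 = 163, Σt·t = 163, Σt = 21, Σ1 = 5.
Right-hand side: Σt^2·y = -32012, Σt·y = -4022, Σy = -537.
XᵀX·[p, q, r]ᵀ = Xᵀy becomes [[9619, 1197, 163]; [1197, 163, 21]; [163, 21, 5]]·[p, q, r]ᵀ = [-32012, -4022, -537]ᵀ.
Row-reducing yields p = -224785/74344, q = -215993/74344, r = 31327/9293.

p = -3.0236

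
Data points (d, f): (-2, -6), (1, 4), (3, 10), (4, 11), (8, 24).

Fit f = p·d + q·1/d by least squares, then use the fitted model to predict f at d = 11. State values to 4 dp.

Sums needed: Σd·d = 94, Σd·1/d = 5, Σ1/d·1/d = 829/576.
For Mᵀf: Σd·f = 282, Σ1/d·f = 193/12.
So MᵀM·[p, q]ᵀ = Mᵀf: [[94, 5]; [5, 829/576]]·[p, q]ᵀ = [282, 193/12]ᵀ.
Eliminating q: (829/576)·(row 1) − 5·(row 2) gives (31763/288)·p = (829/576)·282 − 5·(193/12) = 31243/96, so p = 93729/31763.
Then q = ((193/12) − 5·(93729/31763))/(829/576) = 29328/31763.
At d = 11: f̂ = (93729/31763)·(11) + (29328/31763)·(1/11) = 11370537/349393.

f̂ = 32.5437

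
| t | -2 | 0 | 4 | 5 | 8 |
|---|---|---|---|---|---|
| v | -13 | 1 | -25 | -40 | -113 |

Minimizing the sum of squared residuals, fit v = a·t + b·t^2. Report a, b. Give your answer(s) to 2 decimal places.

a = 2.13, b = -2.03

Normal-equation sums: Σt·t = 109, Σt·t^2 = 693, Σt^2·t^2 = 4993.
And Σt·v = -1178, Σt^2·v = -8684.
So AᵀA·[a, b]ᵀ = Aᵀv: [[109, 693]; [693, 4993]]·[a, b]ᵀ = [-1178, -8684]ᵀ.
Determinant 109·4993 − 693² = 63988.
a = ((-1178)·4993 − 693·(-8684))/63988 = 68129/31994; b = (109·(-8684) − 693·(-1178))/63988 = -65101/31994.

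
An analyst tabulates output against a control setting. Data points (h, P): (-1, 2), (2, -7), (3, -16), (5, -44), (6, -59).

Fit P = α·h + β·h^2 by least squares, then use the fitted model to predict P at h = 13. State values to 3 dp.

Compute the Gram sums: Σh·h = 75, Σh·h^2 = 375, Σh^2·h^2 = 2019.
Right-hand side: Σh·P = -638, Σh^2·P = -3394.
Eliminating β: 2019·(row 1) − 375·(row 2) gives 10800·α = 2019·(-638) − 375·(-3394) = -15372, so α = -427/300.
Then β = ((-3394) − 375·(-427/300))/2019 = -17/12.
At h = 13: P̂ = (-427/300)·(13) + (-17/12)·(169) = -6448/25.

P̂ = -257.920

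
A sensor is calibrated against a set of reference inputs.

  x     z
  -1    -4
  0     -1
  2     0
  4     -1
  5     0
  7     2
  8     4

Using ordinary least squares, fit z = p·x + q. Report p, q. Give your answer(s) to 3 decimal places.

p = 0.660, q = -2.357

The normal system MᵀM·[p, q]ᵀ = Mᵀz is [[159, 25]; [25, 7]]·[p, q]ᵀ = [46, 0]ᵀ.
Eliminating q: 7·(row 1) − 25·(row 2) gives 488·p = 7·46 − 25·0 = 322, so p = 161/244.
Then q = (0 − 25·(161/244))/7 = -575/244.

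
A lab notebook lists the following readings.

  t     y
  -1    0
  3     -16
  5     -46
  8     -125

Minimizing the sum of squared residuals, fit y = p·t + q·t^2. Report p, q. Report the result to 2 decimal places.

p = 0.66, q = -2.03

Forming XᵀX = [[99, 663]; [663, 4803]] and Xᵀy = [-1278, -9294]ᵀ gives XᵀX·[p, q]ᵀ = Xᵀy.
Determinant 99·4803 − 663² = 35928.
p = ((-1278)·4803 − 663·(-9294))/35928 = 329/499; q = (99·(-9294) − 663·(-1278))/35928 = -1011/499.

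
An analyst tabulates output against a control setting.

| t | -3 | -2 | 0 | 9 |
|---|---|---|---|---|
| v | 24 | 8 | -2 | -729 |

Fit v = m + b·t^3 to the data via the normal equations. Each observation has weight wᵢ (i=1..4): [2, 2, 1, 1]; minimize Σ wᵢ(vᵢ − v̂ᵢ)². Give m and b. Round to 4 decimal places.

AᵀWA·[m, b]ᵀ = AᵀWv reads: 6·m + 659·b = -667;  659·m + 533027·b = -532865.
Δ = 6·533027 − 659² = 2763881.
m = ((-667)·533027 − 659·(-532865))/2763881 = -4370974/2763881; b = (6·(-532865) − 659·(-667))/2763881 = -2757637/2763881.

m = -1.5815, b = -0.9977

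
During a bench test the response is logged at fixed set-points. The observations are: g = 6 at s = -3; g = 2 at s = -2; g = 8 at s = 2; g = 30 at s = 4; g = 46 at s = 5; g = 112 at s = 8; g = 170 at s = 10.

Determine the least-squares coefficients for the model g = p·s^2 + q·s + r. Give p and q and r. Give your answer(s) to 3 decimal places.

The normal equations are: 15090·p + 1674·q + 222·r = 25892;  1674·p + 222·q + 24·r = 2940;  222·p + 24·q + 7·r = 374.
(Σs^2·s^2 = 15090, Σs^2·s = 1674, Σs^2 = 222, Σs·s = 222, Σs = 24, Σ1 = 7, Σs^2·g = 25892, Σs·g = 2940, Σg = 374.)
Row-reducing yields p = 130391/84966, q = 52061/28322, r = -21855/14161.

p = 1.535, q = 1.838, r = -1.543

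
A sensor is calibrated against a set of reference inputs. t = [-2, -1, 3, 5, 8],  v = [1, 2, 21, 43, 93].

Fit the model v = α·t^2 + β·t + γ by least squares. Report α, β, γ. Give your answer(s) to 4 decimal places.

Compute the Gram sums: Σt^2·t^2 = 4819, Σt^2·t = 655, Σt^2 = 103, Σt·t = 103, Σt = 13, Σ1 = 5.
For Mᵀv: Σt^2·v = 7222, Σt·v = 1018, Σv = 160.
Inverting the 3×3 Gram matrix, [α, β, γ]ᵀ = [16077/15301, 3923/1391, 46248/15301]ᵀ.

α = 1.0507, β = 2.8203, γ = 3.0225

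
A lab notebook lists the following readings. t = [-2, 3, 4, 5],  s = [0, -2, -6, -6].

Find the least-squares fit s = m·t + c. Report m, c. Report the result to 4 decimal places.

m = -0.8621, c = -1.3448

Setting ∂/∂m … = 0 gives: 54·m + 10·c = -60;  10·m + 4·c = -14.
(Σt·t = 54, Σt = 10, Σ1 = 4, Σt·s = -60, Σs = -14.)
Eliminating c: 4·(row 1) − 10·(row 2) gives 116·m = 4·(-60) − 10·(-14) = -100, so m = -25/29.
Then c = ((-14) − 10·(-25/29))/4 = -39/29.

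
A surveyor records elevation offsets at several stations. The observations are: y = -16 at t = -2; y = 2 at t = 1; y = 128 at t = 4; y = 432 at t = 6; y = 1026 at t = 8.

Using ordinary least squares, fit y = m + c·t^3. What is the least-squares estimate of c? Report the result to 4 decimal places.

Normal-equation sums: Σ1 = 5, Σt^3 = 785, Σt^3·t^3 = 312961.
For Xᵀy: Σy = 1572, Σt^3·y = 626946.
det = 5·312961 − 785² = 948580.
m = (1572·312961 − 785·626946)/948580 = -88959/474290; c = (5·626946 − 785·1572)/948580 = 190071/94858.

c = 2.0037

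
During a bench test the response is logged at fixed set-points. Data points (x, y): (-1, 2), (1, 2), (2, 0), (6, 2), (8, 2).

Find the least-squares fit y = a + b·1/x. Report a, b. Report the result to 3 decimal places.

a = 1.650, b = -0.315

With design matrix A, AᵀA = [[5, 19/24]; [19/24, 1321/576]] and Aᵀy = [8, 7/12]ᵀ.
Eliminating b: (1321/576)·(row 1) − (19/24)·(row 2) gives (1561/144)·a = (1321/576)·8 − (19/24)·(7/12) = 1717/96, so a = 5151/3122.
Then b = ((7/12) − (19/24)·(5151/3122))/(1321/576) = -492/1561.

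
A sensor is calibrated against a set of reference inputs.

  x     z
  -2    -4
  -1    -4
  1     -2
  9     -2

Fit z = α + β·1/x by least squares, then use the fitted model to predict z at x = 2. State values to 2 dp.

Entries of MᵀM: Σ1 = 4, Σ1/x = -7/18, Σ1/x·1/x = 733/324.
And Σz = -12, Σ1/x·z = 34/9.
So MᵀM·[α, β]ᵀ = Mᵀz: [[4, -7/18]; [-7/18, 733/324]]·[α, β]ᵀ = [-12, 34/9]ᵀ.
Determinant 4·(733/324) − (-7/18)² = 961/108.
α = ((-12)·(733/324) − (-7/18)·(34/9))/(961/108) = -8320/2883; β = (4·(34/9) − (-7/18)·(-12))/(961/108) = 1128/961.
At x = 2: ẑ = (-8320/2883)·(1) + (1128/961)·(1/2) = -6628/2883.

ẑ = -2.30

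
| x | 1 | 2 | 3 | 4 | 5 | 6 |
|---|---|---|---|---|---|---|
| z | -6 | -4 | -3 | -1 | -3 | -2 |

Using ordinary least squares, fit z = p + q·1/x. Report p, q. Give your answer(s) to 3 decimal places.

p = -1.150, q = -4.939

Normal-equation sums: Σ1 = 6, Σ1/x = 49/20, Σ1/x·1/x = 5369/3600.
Right-hand side: Σz = -19, Σ1/x·z = -611/60.
Normal equations: [[6, 49/20]; [49/20, 5369/3600]]·[p, q]ᵀ = [-19, -611/60]ᵀ.
Eliminating q: (5369/3600)·(row 1) − (49/20)·(row 2) gives (707/240)·p = (5369/3600)·(-19) − (49/20)·(-611/60) = -6097/1800, so p = -1742/1515.
Then q = ((-611/60) − (49/20)·(-1742/1515))/(5369/3600) = -3492/707.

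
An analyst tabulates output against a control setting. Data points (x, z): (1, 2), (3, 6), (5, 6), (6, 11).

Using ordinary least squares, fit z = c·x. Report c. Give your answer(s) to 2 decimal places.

c = 1.63

Compute the Gram sums: Σx·x = 71.
For Mᵀz: Σx·z = 116.
Normal equations: [[71]]·[c]ᵀ = [116]ᵀ.
Hence c = 116 / 71 ≈ 1.6338.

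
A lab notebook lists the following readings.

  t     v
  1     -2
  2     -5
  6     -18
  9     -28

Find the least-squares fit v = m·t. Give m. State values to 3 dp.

m = -3.049

Entries of MᵀM: Σt·t = 122.
Moment sums: Σt·v = -372.
Hence m = -372 / 122 ≈ -3.04918.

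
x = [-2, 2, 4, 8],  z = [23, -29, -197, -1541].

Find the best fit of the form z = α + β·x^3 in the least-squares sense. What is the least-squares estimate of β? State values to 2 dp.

With design matrix A, AᵀA = [[4, 576]; [576, 266368]] and Aᵀz = [-1744, -802016]ᵀ.
Eliminating β: 266368·(row 1) − 576·(row 2) gives 733696·α = 266368·(-1744) − 576·(-802016) = -2584576, so α = -5048/1433.
Then β = ((-802016) − 576·(-5048/1433))/266368 = -17215/5732.

β = -3.00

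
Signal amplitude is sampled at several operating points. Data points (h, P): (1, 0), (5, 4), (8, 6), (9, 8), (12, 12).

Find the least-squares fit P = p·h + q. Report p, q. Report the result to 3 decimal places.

p = 1.057, q = -1.400

Sums needed: Σh·h = 315, Σh = 35, Σ1 = 5.
For XᵀP: Σh·P = 284, ΣP = 30.
XᵀX·[p, q]ᵀ = XᵀP becomes [[315, 35]; [35, 5]]·[p, q]ᵀ = [284, 30]ᵀ.
Eliminating q: 5·(row 1) − 35·(row 2) gives 350·p = 5·284 − 35·30 = 370, so p = 37/35.
Then q = (30 − 35·(37/35))/5 = -7/5.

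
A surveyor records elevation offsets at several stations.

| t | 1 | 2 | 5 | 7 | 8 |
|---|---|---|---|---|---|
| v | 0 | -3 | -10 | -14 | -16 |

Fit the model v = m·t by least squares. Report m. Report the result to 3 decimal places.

With design matrix X, XᵀX = [[143]] and Xᵀv = [-282]ᵀ.
m = (-282)/143 = -1.97203.

m = -1.972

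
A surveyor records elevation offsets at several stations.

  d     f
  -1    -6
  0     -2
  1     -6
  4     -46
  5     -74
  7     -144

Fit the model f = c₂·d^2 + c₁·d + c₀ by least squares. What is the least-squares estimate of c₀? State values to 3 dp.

c₀ = -2.459

The normal equations are: 3284·c₂ + 532·c₁ + 92·c₀ = -9654;  532·c₂ + 92·c₁ + 16·c₀ = -1562;  92·c₂ + 16·c₁ + 6·c₀ = -278.
Row-reducing yields c₂ = -5759/1920, c₁ = 305/384, c₀ = -787/320.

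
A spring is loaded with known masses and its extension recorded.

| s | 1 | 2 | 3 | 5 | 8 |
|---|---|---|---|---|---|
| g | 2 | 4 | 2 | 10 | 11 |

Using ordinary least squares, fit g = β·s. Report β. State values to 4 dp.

β = 1.4951

The normal equations are: 103·β = 154.
β = 154/103 = 1.49515.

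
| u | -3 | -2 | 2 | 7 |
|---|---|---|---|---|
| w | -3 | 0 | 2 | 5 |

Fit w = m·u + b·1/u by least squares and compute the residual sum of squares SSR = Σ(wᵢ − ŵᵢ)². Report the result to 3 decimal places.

SSR = 2.993

MᵀM·[m, b]ᵀ = Mᵀw reads: 66·m + 4·b = 48;  4·m + (557/882)·b = 19/7.
(Σu·u = 66, Σu·1/u = 4, Σ1/u·1/u = 557/882, Σu·w = 48, Σ1/u·w = 19/7.)
Determinant 66·(557/882) − 4² = 3775/147.
m = (48·(557/882) − 4·(19/7))/(3775/147) = 572/755; b = (66·(19/7) − 4·48)/(3775/147) = -378/755.
Residuals: -135/151, 191/151, 111/151, -35/151; SSR = 452/151.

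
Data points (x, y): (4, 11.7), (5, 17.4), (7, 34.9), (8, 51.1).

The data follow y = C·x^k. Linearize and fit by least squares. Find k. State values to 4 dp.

k = 2.1027

Taking logs, ln y = k·ln x + ln C, so regress ln y on ln x.
XᵀX = [[12.6227, 7.0211]; [7.0211, 4]], rhs = [23.0999, 12.8023]ᵀ  (here Σln x = 7.0211, Σ(ln x)² = 12.6227, Σln y = 12.8023, Σln x·ln y = 23.0999).
Δ = 12.6227·4 − (7.0211)² = 1.1954; k = (23.0999·4 − 7.0211·12.8023)/1.1954 = 2.10266, ln C = (12.6227·12.8023 − 7.0211·23.0999)/1.1954 = -0.49016.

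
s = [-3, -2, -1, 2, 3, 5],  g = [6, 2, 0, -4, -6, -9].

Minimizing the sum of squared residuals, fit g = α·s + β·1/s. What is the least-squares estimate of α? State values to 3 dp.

α = -1.997

The normal equations are: 52·α + 6·β = -93;  6·α + (793/450)·β = -44/5.
Determinant 52·(793/450) − 6² = 12518/225.
α = ((-93)·(793/450) − 6·(-44/5))/(12518/225) = -49989/25036; β = (52·(-44/5) − 6·(-93))/(12518/225) = 11295/6259.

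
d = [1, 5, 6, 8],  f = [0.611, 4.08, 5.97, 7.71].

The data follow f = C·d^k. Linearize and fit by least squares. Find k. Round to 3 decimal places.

k = 1.229

With ln fᵢ as the transformed response and ln dᵢ as the regressor:
Σln d = 5.4806, Σ(ln d)² = 10.1248, Σln f = 4.7427, Σln d·ln f = 9.7117.
Equations: 10.1248·k + 5.4806·ln C = 9.7117;  5.4806·k + 4·ln C = 4.7427.
Δ = 10.1248·4 − (5.4806)² = 10.4617; k = (9.7117·4 − 5.4806·4.7427)/10.4617 = 1.22867, ln C = (10.1248·4.7427 − 5.4806·9.7117)/10.4617 = -0.49780.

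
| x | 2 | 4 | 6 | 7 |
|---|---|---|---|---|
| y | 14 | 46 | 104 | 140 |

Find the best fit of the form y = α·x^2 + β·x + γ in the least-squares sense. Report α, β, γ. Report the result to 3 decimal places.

With design matrix M, MᵀM = [[3969, 631, 105]; [631, 105, 19]; [105, 19, 4]] and Mᵀy = [11396, 1816, 304]ᵀ.
Inverting the 3×3 Gram matrix, [α, β, γ]ᵀ = [1189/398, -623/398, 998/199]ᵀ.

α = 2.987, β = -1.565, γ = 5.015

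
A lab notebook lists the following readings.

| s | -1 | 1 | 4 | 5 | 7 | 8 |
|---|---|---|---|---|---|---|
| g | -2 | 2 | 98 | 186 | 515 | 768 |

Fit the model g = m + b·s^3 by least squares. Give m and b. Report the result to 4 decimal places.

The normal system XᵀX·[m, b]ᵀ = Xᵀg is [[6, 1044]; [1044, 399516]]·[m, b]ᵀ = [1567, 599387]ᵀ.
Δ = 6·399516 − 1044² = 1307160.
m = (1567·399516 − 1044·599387)/1307160 = 11731/54465; b = (6·599387 − 1044·1567)/1307160 = 326729/217860.

m = 0.2154, b = 1.4997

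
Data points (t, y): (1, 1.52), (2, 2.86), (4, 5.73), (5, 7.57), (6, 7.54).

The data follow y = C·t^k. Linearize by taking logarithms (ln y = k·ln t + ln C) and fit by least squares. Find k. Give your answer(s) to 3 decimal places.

k = 0.942

Let Y = ln y. Fitting Y = k·ln t + ln C by least squares:
Σln t = 5.4806, Σ(ln t)² = 8.2030, Σln y = 7.2597, Σln t·ln y = 10.0260.
Normal system: [[8.2030, 5.4806]; [5.4806, 5]]·[k, ln C]ᵀ = [10.0260, 7.2597]ᵀ.
Δ = 8.2030·5 − (5.4806)² = 10.9774; k = (10.0260·5 − 5.4806·7.2597)/10.9774 = 0.94216, ln C = (8.2030·7.2597 − 5.4806·10.0260)/10.9774 = 0.41920.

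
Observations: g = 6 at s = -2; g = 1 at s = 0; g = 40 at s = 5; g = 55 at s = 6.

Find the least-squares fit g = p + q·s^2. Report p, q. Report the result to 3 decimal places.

p = 0.657, q = 1.529

XᵀX·[p, q]ᵀ = Xᵀg reads: 4·p + 65·q = 102;  65·p + 1937·q = 3004.
(Σ1 = 4, Σs^2 = 65, Σs^2·s^2 = 1937, Σg = 102, Σs^2·g = 3004.)
Determinant 4·1937 − 65² = 3523.
p = (102·1937 − 65·3004)/3523 = 178/271; q = (4·3004 − 65·102)/3523 = 5386/3523.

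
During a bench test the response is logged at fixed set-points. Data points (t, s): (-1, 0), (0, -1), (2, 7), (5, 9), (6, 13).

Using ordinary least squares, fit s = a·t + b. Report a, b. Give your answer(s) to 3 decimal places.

a = 1.876, b = 1.097

Compute the Gram sums: Σt·t = 66, Σt = 12, Σ1 = 5.
And Σt·s = 137, Σs = 28.
So AᵀA·[a, b]ᵀ = Aᵀs: [[66, 12]; [12, 5]]·[a, b]ᵀ = [137, 28]ᵀ.
Δ = 66·5 − 12² = 186.
a = (137·5 − 12·28)/186 = 349/186; b = (66·28 − 12·137)/186 = 34/31.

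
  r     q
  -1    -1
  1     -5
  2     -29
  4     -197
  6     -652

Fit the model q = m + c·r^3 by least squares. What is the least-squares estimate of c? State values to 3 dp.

c = -3.002

Normal-equation sums: Σ1 = 5, Σr^3 = 288, Σr^3·r^3 = 50818.
Moment sums: Σq = -884, Σr^3·q = -153676.
AᵀA·[m, c]ᵀ = Aᵀq becomes [[5, 288]; [288, 50818]]·[m, c]ᵀ = [-884, -153676]ᵀ.
Determinant 5·50818 − 288² = 171146.
m = ((-884)·50818 − 288·(-153676))/171146 = -332212/85573; c = (5·(-153676) − 288·(-884))/171146 = -256894/85573.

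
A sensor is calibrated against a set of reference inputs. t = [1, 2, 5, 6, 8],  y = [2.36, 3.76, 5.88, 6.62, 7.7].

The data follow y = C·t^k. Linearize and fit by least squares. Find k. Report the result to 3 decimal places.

Linearized form: ln y = k·ln t + ln C. From the 5 transformed points,
AᵀA = [[10.6052, 6.1738]; [6.1738, 5]], rhs = [11.4004, 7.8860]ᵀ  (here Σln t = 6.1738, Σ(ln t)² = 10.6052, Σln y = 7.8860, Σln t·ln y = 11.4004).
Slope k = (n·Σln t·ln y − Σln t·Σln y)/(n·Σ(ln t)² − (Σln t)²) = (5·11.4004 − 6.1738·7.8860)/14.9105 = 0.55772; ln C = (Σln y − k·Σln t)/n = 0.88854.

k = 0.558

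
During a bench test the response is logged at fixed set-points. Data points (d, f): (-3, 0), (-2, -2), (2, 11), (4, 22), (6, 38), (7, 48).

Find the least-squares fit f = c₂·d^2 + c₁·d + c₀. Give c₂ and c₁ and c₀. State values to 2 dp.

c₂ = 0.53, c₁ = 2.76, c₀ = 2.68

With design matrix M, MᵀM = [[4066, 596, 118]; [596, 118, 14]; [118, 14, 6]] and Mᵀf = [4108, 678, 117]ᵀ.
Inverting the 3×3 Gram matrix, [c₂, c₁, c₀]ᵀ = [36491/69162, 191123/69162, 61683/23054]ᵀ.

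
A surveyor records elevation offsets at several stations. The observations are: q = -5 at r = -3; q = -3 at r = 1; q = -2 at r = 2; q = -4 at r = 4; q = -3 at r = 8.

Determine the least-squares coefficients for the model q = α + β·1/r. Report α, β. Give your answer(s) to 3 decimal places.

Setting ∂/∂α … = 0 gives: 5·α + (37/24)·β = -17;  (37/24)·α + (829/576)·β = -89/24.
(Σ1 = 5, Σ1/r = 37/24, Σ1/r·1/r = 829/576, Σq = -17, Σ1/r·q = -89/24.)
det = 5·(829/576) − (37/24)² = 347/72.
α = ((-17)·(829/576) − (37/24)·(-89/24))/(347/72) = -1350/347; β = (5·(-89/24) − (37/24)·(-17))/(347/72) = 552/347.

α = -3.890, β = 1.591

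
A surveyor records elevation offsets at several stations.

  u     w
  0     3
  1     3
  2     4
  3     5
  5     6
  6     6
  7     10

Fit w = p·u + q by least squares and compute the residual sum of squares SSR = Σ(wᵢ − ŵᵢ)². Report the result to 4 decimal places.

SSR = 5.8219

The normal system AᵀA·[p, q]ᵀ = Aᵀw is [[124, 24]; [24, 7]]·[p, q]ᵀ = [162, 37]ᵀ.
Eliminating q: 7·(row 1) − 24·(row 2) gives 292·p = 7·162 − 24·37 = 246, so p = 123/146.
Then q = (37 − 24·(123/146))/7 = 175/73.
Residuals: 44/73, -35/146, -6/73, 11/146, -89/146, -106/73, 249/146; SSR = 425/73.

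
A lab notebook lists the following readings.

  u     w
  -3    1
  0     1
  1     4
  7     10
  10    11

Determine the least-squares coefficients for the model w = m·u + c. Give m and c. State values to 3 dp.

Sums needed: Σu·u = 159, Σu = 15, Σ1 = 5.
And Σu·w = 181, Σw = 27.
AᵀA·[m, c]ᵀ = Aᵀw becomes [[159, 15]; [15, 5]]·[m, c]ᵀ = [181, 27]ᵀ.
Δ = 159·5 − 15² = 570.
m = (181·5 − 15·27)/570 = 50/57; c = (159·27 − 15·181)/570 = 263/95.

m = 0.877, c = 2.768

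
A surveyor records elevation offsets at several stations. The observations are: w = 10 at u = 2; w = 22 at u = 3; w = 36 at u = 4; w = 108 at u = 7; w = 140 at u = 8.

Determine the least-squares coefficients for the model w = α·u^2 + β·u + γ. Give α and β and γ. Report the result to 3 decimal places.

α = 2.122, β = 0.417, γ = 0.933

Setting ∂/∂α … = 0 gives: 6850·α + 954·β + 142·γ = 15066;  954·α + 142·β + 24·γ = 2106;  142·α + 24·β + 5·γ = 316.
(Σu^2·u^2 = 6850, Σu^2·u = 954, Σu^2 = 142, Σu·u = 142, Σu = 24, Σ1 = 5, Σu^2·w = 15066, Σu·w = 2106, Σw = 316.)
Inverting the 3×3 Gram matrix, [α, β, γ]ᵀ = [1723/812, 339/812, 379/406]ᵀ.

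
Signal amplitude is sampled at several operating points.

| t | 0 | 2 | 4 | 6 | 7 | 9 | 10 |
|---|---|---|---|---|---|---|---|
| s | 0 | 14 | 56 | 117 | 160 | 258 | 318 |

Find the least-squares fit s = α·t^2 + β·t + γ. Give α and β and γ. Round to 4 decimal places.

α = 3.0096, β = 1.6986, γ = -0.3269

Setting ∂/∂α … = 0 gives: 20530·α + 2360·β + 286·γ = 65702;  2360·α + 286·β + 38·γ = 7576;  286·α + 38·β + 7·γ = 923.
(Σt^2·t^2 = 20530, Σt^2·t = 2360, Σt^2 = 286, Σt·t = 286, Σt = 38, Σ1 = 7, Σt^2·s = 65702, Σt·s = 7576, Σs = 923.)
Row-reducing yields α = 942/313, β = 1595/939, γ = -307/939.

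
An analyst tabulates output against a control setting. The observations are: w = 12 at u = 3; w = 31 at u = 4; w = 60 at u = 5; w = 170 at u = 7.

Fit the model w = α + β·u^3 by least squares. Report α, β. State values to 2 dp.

α = -1.57, β = 0.50

XᵀX·[α, β]ᵀ = Xᵀw reads: 4·α + 559·β = 273;  559·α + 138099·β = 68118.
Determinant 4·138099 − 559² = 239915.
α = (273·138099 − 559·68118)/239915 = -5799/3691; β = (4·68118 − 559·273)/239915 = 23973/47983.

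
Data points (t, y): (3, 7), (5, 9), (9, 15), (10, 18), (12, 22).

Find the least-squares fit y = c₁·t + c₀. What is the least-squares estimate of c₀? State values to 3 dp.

c₀ = 1.219

Compute the Gram sums: Σt·t = 359, Σt = 39, Σ1 = 5.
Moment sums: Σt·y = 645, Σy = 71.
det = 359·5 − 39² = 274.
c₁ = (645·5 − 39·71)/274 = 228/137; c₀ = (359·71 − 39·645)/274 = 167/137.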